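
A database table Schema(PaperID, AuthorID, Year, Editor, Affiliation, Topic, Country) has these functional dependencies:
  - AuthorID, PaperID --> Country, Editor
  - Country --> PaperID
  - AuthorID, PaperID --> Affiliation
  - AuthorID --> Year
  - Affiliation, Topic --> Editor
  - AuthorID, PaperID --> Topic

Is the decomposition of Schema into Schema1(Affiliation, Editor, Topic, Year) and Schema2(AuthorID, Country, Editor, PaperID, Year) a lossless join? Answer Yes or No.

Common attributes: {Editor, Year}; their closure is {Editor, Year}.
The closure covers neither Schema1 nor Schema2 entirely; the join is not lossless.

No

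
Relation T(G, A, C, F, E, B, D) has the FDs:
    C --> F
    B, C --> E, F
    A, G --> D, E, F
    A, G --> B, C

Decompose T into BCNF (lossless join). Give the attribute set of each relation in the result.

Candidate key of the original relation: {A, G}.
In {A, B, C, D, E, F, G}, {C} is not a superkey ({C}⁺ restricted to this set is {C, F}), so split on C --> F into {C, F} and {A, B, C, D, E, G}.
{C, F} has no BCNF violation.
In {A, B, C, D, E, G}, {B, C} is not a superkey ({B, C}⁺ restricted to this set is {B, C, E}), so split on B, C --> E into {B, C, E} and {A, B, C, D, G}.
{B, C, E} has no BCNF violation.
{A, B, C, D, G} has no BCNF violation.

{A, B, C, D, G}; {B, C, E}; {C, F}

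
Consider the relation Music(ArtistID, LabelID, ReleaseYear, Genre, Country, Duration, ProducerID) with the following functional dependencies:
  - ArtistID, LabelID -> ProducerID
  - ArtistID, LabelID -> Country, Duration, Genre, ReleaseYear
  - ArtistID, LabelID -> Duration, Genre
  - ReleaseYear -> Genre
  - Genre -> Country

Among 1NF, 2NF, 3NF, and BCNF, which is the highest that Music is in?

Candidate key: {ArtistID, LabelID}. Prime attributes: {ArtistID, LabelID}.
ReleaseYear -> Genre: {ReleaseYear}⁺ = {Country, Genre, ReleaseYear}, which is not all of the attributes, so the left side is not a superkey — BCNF is violated.
Because {Genre} is non-prime and the left side of ReleaseYear -> Genre is not a superkey, the relation is not in 3NF.
No non-prime attribute depends on a proper subset of any candidate key, so 2NF holds.

2NF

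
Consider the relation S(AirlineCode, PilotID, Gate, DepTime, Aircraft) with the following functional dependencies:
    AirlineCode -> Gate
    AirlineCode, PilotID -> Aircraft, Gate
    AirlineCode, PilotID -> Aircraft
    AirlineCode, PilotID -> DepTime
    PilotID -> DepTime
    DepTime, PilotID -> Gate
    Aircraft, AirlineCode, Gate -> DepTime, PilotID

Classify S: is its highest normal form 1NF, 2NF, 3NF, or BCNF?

Candidate keys: {Aircraft, AirlineCode}, {AirlineCode, PilotID}. Prime attributes: {Aircraft, AirlineCode, PilotID}.
For AirlineCode -> Gate we have {AirlineCode}⁺ = {AirlineCode, Gate}; {AirlineCode} is not a superkey, so BCNF fails.
AirlineCode -> Gate determines the non-prime attribute {Gate} from a non-superkey — 3NF is violated.
Since {AirlineCode} ⊂ {Aircraft, AirlineCode} and {AirlineCode}⁺ ⊇ {Gate} with {Gate} non-prime, there is a partial dependency; 2NF fails.

1NF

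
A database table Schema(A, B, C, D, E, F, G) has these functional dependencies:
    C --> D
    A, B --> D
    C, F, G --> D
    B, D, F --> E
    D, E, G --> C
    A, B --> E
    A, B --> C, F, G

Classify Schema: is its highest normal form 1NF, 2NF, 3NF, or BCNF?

2NF

Candidate key: {A, B}. Prime attributes: {A, B}.
C --> D breaks BCNF: {C}⁺ = {C, D}, so {C} is not a superkey.
Because {D} is non-prime and the left side of C --> D is not a superkey, the relation is not in 3NF.
No proper subset of a key has a non-prime attribute in its closure, so there is no partial dependency; 2NF holds.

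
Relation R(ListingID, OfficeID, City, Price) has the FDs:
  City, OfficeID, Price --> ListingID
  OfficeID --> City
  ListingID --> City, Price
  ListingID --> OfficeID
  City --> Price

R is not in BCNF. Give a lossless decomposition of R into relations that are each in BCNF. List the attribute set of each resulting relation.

{City, ListingID, OfficeID}; {City, Price}

Candidate keys of the original relation: {ListingID}, {OfficeID}.
{City, ListingID, OfficeID, Price}: {City} determines {City, Price} here but is not a superkey — split on City --> Price, giving {City, Price} and {City, ListingID, OfficeID}.
{City, Price}: every determinant is a superkey — BCNF.
{City, ListingID, OfficeID}: every determinant is a superkey — BCNF.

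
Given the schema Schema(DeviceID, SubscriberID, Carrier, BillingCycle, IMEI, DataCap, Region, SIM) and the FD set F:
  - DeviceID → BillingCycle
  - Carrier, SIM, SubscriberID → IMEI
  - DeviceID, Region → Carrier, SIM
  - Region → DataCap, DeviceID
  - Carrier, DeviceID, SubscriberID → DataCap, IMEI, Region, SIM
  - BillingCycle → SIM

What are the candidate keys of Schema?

{Carrier, DeviceID, SubscriberID}, {Region, SubscriberID}

{SubscriberID} never appears on the right of any FD, so every key must include it.
{Region, SubscriberID}⁺ = {BillingCycle, Carrier, DataCap, DeviceID, IMEI, Region, SIM, SubscriberID} — all of the relation — so {Region, SubscriberID} is a candidate key.
{Carrier, DeviceID, SubscriberID}⁺ = {BillingCycle, Carrier, DataCap, DeviceID, IMEI, Region, SIM, SubscriberID} — all of the relation — so {Carrier, DeviceID, SubscriberID} is a candidate key.
No proper subset of any of these is a key, and no other minimal superkey exists.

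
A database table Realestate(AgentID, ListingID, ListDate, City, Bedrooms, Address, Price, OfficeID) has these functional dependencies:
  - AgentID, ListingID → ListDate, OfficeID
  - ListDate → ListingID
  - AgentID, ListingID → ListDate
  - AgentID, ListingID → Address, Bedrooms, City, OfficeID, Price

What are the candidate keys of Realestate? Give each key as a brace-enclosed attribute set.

{AgentID, ListDate}, {AgentID, ListingID}

Attributes never on any right-hand side: {AgentID} — every candidate key must contain it.
{AgentID, ListDate}⁺ = {Address, AgentID, Bedrooms, City, ListDate, ListingID, OfficeID, Price}, which is every attribute, so {AgentID, ListDate} is a candidate key.
{AgentID, ListingID}⁺ = {Address, AgentID, Bedrooms, City, ListDate, ListingID, OfficeID, Price}, which is every attribute, so {AgentID, ListingID} is a candidate key.
Any other superkey properly contains one of these, so there are no further candidate keys.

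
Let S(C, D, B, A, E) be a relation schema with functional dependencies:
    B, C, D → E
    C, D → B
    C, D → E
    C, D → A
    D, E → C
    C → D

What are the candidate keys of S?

{C}, {D, E}

Closure of {C} is {A, B, C, D, E}, the whole schema; {C} is a candidate key.
Closure of {D, E} is {A, B, C, D, E}, the whole schema; {D, E} is a candidate key.
Any other superkey properly contains one of these, so there are no further candidate keys.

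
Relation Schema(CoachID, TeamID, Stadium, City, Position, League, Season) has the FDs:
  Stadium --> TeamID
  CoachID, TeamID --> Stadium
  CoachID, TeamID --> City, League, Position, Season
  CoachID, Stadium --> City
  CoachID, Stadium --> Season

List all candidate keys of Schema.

{CoachID, Stadium}, {CoachID, TeamID}

{CoachID} never appears on the right of any FD, so every key must include it.
{CoachID, Stadium}⁺ = {City, CoachID, League, Position, Season, Stadium, TeamID} — all of the relation — so {CoachID, Stadium} is a candidate key.
{CoachID, TeamID}⁺ = {City, CoachID, League, Position, Season, Stadium, TeamID} — all of the relation — so {CoachID, TeamID} is a candidate key.
No proper subset of any of these is a key, and no other minimal superkey exists.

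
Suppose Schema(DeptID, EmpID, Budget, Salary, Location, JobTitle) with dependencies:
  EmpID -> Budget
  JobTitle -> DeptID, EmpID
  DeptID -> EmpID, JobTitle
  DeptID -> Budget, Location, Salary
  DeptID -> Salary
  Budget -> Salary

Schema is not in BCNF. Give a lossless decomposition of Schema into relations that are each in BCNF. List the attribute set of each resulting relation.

Candidate keys of the original relation: {DeptID}, {JobTitle}.
In {Budget, DeptID, EmpID, JobTitle, Location, Salary}, {EmpID} is not a superkey ({EmpID}⁺ restricted to this set is {Budget, EmpID, Salary}), so split on EmpID -> Budget, Salary into {Budget, EmpID, Salary} and {DeptID, EmpID, JobTitle, Location}.
In {Budget, EmpID, Salary}, {Budget} is not a superkey ({Budget}⁺ restricted to this set is {Budget, Salary}), so split on Budget -> Salary into {Budget, Salary} and {Budget, EmpID}.
{Budget, Salary}: every determinant is a superkey — BCNF.
{Budget, EmpID}: every determinant is a superkey — BCNF.
{DeptID, EmpID, JobTitle, Location}: every determinant is a superkey — BCNF.

{Budget, EmpID}; {Budget, Salary}; {DeptID, EmpID, JobTitle, Location}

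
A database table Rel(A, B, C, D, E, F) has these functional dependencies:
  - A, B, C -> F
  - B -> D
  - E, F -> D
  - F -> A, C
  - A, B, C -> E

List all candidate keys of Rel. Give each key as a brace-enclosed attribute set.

{B} never appears on the right of any FD, so every key must include it.
{B, F} is a candidate key since {B, F}⁺ = {A, B, C, D, E, F} covers every attribute.
{A, B, C} is a candidate key since {A, B, C}⁺ = {A, B, C, D, E, F} covers every attribute.
Any other superkey properly contains one of these, so there are no further candidate keys.

{A, B, C}, {B, F}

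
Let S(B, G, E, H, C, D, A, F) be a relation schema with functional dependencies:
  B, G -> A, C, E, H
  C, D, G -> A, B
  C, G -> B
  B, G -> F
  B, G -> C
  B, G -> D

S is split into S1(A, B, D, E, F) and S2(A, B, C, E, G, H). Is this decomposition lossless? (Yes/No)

S1 ∩ S2 = {A, B, E}; its closure under F is {A, B, E}.
Neither S1 nor S2 is contained in that closure, so the decomposition is lossy.

No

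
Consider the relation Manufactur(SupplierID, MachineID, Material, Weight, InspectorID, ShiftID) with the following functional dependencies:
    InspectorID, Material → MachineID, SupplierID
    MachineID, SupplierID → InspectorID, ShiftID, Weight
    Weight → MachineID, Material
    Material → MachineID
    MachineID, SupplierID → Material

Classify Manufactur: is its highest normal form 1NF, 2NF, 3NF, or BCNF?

3NF

Candidate keys: {InspectorID, Material}, {InspectorID, Weight}, {MachineID, SupplierID}, {Material, SupplierID}, {SupplierID, Weight}. Prime attributes: {InspectorID, MachineID, Material, SupplierID, Weight}.
For Weight → MachineID, Material we have {Weight}⁺ = {MachineID, Material, Weight}; {Weight} is not a superkey, so BCNF fails.
Its right-hand attributes {MachineID, Material} are all prime, as are those of every other non-superkey FD — the relation is in 3NF.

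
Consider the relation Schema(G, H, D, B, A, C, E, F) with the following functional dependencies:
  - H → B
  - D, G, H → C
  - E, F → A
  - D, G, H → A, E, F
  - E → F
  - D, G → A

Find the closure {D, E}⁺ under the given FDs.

{A, D, E, F}

Start with {D, E}.
E → F applies; add {F} → now {D, E, F}.
E, F → A applies; add {A} → now {A, D, E, F}.
No further FD applies.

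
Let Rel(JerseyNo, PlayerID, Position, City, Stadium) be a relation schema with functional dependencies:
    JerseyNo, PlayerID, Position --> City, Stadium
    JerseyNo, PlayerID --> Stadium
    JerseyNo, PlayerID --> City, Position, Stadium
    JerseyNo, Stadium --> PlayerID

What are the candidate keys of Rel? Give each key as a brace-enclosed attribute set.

{JerseyNo, PlayerID}, {JerseyNo, Stadium}

Attributes never on any right-hand side: {JerseyNo} — every candidate key must contain it.
{JerseyNo, PlayerID}⁺ = {City, JerseyNo, PlayerID, Position, Stadium}, which is every attribute, so {JerseyNo, PlayerID} is a candidate key.
{JerseyNo, Stadium}⁺ = {City, JerseyNo, PlayerID, Position, Stadium}, which is every attribute, so {JerseyNo, Stadium} is a candidate key.
These are minimal and exhaustive — every other superkey contains one of them.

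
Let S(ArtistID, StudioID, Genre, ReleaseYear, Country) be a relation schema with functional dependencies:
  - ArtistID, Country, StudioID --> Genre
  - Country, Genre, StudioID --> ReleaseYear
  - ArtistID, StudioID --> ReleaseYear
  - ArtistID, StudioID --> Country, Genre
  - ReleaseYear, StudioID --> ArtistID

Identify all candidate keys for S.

{ArtistID, StudioID}, {Country, Genre, StudioID}, {ReleaseYear, StudioID}

No FD produces {StudioID}, so it must be in every candidate key.
{ArtistID, StudioID}⁺ = {ArtistID, Country, Genre, ReleaseYear, StudioID} — all of the relation — so {ArtistID, StudioID} is a candidate key.
{ReleaseYear, StudioID}⁺ = {ArtistID, Country, Genre, ReleaseYear, StudioID} — all of the relation — so {ReleaseYear, StudioID} is a candidate key.
{Country, Genre, StudioID}⁺ = {ArtistID, Country, Genre, ReleaseYear, StudioID} — all of the relation — so {Country, Genre, StudioID} is a candidate key.
Any other superkey properly contains one of these, so there are no further candidate keys.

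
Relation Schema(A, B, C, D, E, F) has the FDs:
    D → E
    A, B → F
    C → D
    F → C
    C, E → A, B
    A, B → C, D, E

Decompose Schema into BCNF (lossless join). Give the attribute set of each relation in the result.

Candidate keys of the original relation: {A, B}, {C}, {F}.
In {A, B, C, D, E, F}, {D} is not a superkey ({D}⁺ restricted to this set is {D, E}), so split on D → E into {D, E} and {A, B, C, D, F}.
{D, E} has no BCNF violation.
{A, B, C, D, F} has no BCNF violation.

{A, B, C, D, F}; {D, E}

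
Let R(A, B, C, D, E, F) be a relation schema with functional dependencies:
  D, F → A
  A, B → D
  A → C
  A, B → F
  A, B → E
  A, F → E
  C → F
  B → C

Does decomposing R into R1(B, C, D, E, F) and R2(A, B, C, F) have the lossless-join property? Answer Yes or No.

R1 ∩ R2 = {B, C, F}; its closure under F is {B, C, F}.
The closure covers neither R1 nor R2 entirely; the join is not lossless.

No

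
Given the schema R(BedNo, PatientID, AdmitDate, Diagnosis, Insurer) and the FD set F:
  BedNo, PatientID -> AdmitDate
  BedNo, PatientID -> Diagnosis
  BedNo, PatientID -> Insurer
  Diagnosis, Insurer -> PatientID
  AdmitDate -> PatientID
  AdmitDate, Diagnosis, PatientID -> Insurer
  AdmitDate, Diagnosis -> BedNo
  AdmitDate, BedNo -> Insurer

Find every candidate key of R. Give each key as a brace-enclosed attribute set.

{AdmitDate, BedNo}, {AdmitDate, Diagnosis}, {BedNo, Diagnosis, Insurer}, {BedNo, PatientID}

{AdmitDate, BedNo}⁺ = {AdmitDate, BedNo, Diagnosis, Insurer, PatientID} — all of the relation — so {AdmitDate, BedNo} is a candidate key.
{AdmitDate, Diagnosis}⁺ = {AdmitDate, BedNo, Diagnosis, Insurer, PatientID} — all of the relation — so {AdmitDate, Diagnosis} is a candidate key.
{BedNo, PatientID}⁺ = {AdmitDate, BedNo, Diagnosis, Insurer, PatientID} — all of the relation — so {BedNo, PatientID} is a candidate key.
{BedNo, Diagnosis, Insurer}⁺ = {AdmitDate, BedNo, Diagnosis, Insurer, PatientID} — all of the relation — so {BedNo, Diagnosis, Insurer} is a candidate key.
These are minimal and exhaustive — every other superkey contains one of them.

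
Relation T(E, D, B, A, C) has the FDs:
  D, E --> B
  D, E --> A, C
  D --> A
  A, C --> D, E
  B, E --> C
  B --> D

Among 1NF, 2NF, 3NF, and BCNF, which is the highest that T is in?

3NF

Candidate keys: {A, C}, {B, C}, {B, E}, {C, D}, {D, E}. Prime attributes: {A, B, C, D, E}.
D --> A breaks BCNF: {D}⁺ = {A, D}, so {D} is not a superkey.
Since {A} ⊆ prime attributes and every other non-superkey FD also has a prime right side, the schema is in 3NF.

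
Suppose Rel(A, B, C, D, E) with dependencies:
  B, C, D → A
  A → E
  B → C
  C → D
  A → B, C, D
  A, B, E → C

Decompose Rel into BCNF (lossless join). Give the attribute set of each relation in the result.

Candidate keys of the original relation: {A}, {B}.
In {A, B, C, D, E}, {C} is not a superkey ({C}⁺ restricted to this set is {C, D}), so split on C → D into {C, D} and {A, B, C, E}.
{C, D} has no BCNF violation.
{A, B, C, E} has no BCNF violation.

{A, B, C, E}; {C, D}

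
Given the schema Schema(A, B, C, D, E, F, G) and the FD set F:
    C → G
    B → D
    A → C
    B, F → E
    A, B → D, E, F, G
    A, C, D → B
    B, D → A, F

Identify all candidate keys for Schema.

{B}⁺ = {A, B, C, D, E, F, G}, which is every attribute, so {B} is a candidate key.
{A, D}⁺ = {A, B, C, D, E, F, G}, which is every attribute, so {A, D} is a candidate key.
No proper subset of any of these is a key, and no other minimal superkey exists.

{A, D}, {B}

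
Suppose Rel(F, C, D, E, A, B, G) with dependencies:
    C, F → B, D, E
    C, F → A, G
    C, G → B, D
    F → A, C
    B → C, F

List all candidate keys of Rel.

Closure of {B} is {A, B, C, D, E, F, G}, the whole schema; {B} is a candidate key.
Closure of {F} is {A, B, C, D, E, F, G}, the whole schema; {F} is a candidate key.
Closure of {C, G} is {A, B, C, D, E, F, G}, the whole schema; {C, G} is a candidate key.
No proper subset of any of these is a key, and no other minimal superkey exists.

{B}, {C, G}, {F}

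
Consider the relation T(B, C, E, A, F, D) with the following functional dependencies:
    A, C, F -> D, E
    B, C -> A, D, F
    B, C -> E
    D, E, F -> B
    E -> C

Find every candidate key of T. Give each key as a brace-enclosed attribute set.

{B, C} is a candidate key since {B, C}⁺ = {A, B, C, D, E, F} covers every attribute.
{B, E} is a candidate key since {B, E}⁺ = {A, B, C, D, E, F} covers every attribute.
{A, C, F} is a candidate key since {A, C, F}⁺ = {A, B, C, D, E, F} covers every attribute.
{A, E, F} is a candidate key since {A, E, F}⁺ = {A, B, C, D, E, F} covers every attribute.
{D, E, F} is a candidate key since {D, E, F}⁺ = {A, B, C, D, E, F} covers every attribute.
No proper subset of any of these is a key, and no other minimal superkey exists.

{A, C, F}, {A, E, F}, {B, C}, {B, E}, {D, E, F}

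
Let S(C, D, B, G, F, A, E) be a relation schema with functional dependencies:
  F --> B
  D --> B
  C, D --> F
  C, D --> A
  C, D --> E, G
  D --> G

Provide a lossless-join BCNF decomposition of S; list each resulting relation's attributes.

Candidate key of the original relation: {C, D}.
Within {A, B, C, D, E, F, G}: {F}⁺ ∩ {A, B, C, D, E, F, G} = {B, F}, not the whole set, so F --> B violates BCNF; decompose into {B, F} and {A, C, D, E, F, G}.
{B, F} has no BCNF violation.
Within {A, C, D, E, F, G}: {D}⁺ ∩ {A, C, D, E, F, G} = {D, G}, not the whole set, so D --> G violates BCNF; decompose into {D, G} and {A, C, D, E, F}.
{D, G} has no BCNF violation.
{A, C, D, E, F} has no BCNF violation.

{A, C, D, E, F}; {B, F}; {D, G}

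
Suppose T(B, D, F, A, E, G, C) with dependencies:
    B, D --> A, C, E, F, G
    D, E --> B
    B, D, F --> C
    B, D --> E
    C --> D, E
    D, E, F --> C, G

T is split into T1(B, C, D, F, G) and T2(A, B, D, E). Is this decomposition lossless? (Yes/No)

Yes

T1 ∩ T2 = {B, D}; its closure under F is {A, B, C, D, E, F, G}.
Since T1 ⊆ {A, B, C, D, E, F, G}, the intersection is a superkey of T1; the decomposition is lossless.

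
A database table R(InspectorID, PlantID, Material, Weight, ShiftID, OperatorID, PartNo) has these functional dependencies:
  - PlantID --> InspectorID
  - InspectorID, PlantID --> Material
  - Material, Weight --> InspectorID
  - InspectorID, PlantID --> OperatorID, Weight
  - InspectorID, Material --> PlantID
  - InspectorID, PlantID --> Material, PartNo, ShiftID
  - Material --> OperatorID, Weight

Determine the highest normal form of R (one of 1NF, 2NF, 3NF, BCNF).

BCNF

Candidate keys: {Material}, {PlantID}. Prime attributes: {Material, PlantID}.
Every FD has a superkey on the left, so the relation is in BCNF.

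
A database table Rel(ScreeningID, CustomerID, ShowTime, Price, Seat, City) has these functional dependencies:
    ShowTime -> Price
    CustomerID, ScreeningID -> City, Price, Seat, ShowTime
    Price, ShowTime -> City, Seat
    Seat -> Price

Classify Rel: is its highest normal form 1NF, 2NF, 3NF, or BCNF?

Candidate key: {CustomerID, ScreeningID}. Prime attributes: {CustomerID, ScreeningID}.
ShowTime -> Price breaks BCNF: {ShowTime}⁺ = {City, Price, Seat, ShowTime}, so {ShowTime} is not a superkey.
Because {Price} is non-prime and the left side of ShowTime -> Price is not a superkey, the relation is not in 3NF.
No proper subset of a key has a non-prime attribute in its closure, so there is no partial dependency; 2NF holds.

2NF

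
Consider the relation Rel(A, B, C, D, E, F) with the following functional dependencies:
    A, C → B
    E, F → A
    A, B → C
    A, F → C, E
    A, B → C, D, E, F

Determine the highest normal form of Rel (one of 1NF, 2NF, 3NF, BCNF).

BCNF

Candidate keys: {A, B}, {A, C}, {A, F}, {E, F}. Prime attributes: {A, B, C, E, F}.
Each dependency's left side is a superkey — BCNF holds.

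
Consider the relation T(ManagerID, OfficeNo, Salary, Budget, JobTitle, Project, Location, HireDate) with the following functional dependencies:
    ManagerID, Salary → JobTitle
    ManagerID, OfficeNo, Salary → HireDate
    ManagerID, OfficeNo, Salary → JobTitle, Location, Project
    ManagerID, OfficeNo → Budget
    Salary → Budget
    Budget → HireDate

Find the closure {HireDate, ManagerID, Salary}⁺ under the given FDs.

{Budget, HireDate, JobTitle, ManagerID, Salary}

Start with {HireDate, ManagerID, Salary}.
ManagerID, Salary → JobTitle applies; add {JobTitle} → now {HireDate, JobTitle, ManagerID, Salary}.
Salary → Budget applies; add {Budget} → now {Budget, HireDate, JobTitle, ManagerID, Salary}.
No further FD applies.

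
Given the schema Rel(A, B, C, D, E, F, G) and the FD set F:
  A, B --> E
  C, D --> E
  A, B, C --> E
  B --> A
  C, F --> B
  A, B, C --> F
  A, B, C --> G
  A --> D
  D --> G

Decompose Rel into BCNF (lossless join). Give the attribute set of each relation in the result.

{A, B, E}; {A, D}; {B, C, F}; {D, G}

Candidate keys of the original relation: {B, C}, {C, F}.
Within {A, B, C, D, E, F, G}: {A, B}⁺ ∩ {A, B, C, D, E, F, G} = {A, B, D, E, G}, not the whole set, so A, B --> D, E, G violates BCNF; decompose into {A, B, D, E, G} and {A, B, C, F}.
Within {A, B, D, E, G}: {A}⁺ ∩ {A, B, D, E, G} = {A, D, G}, not the whole set, so A --> D, G violates BCNF; decompose into {A, D, G} and {A, B, E}.
Within {A, D, G}: {D}⁺ ∩ {A, D, G} = {D, G}, not the whole set, so D --> G violates BCNF; decompose into {D, G} and {A, D}.
{D, G}: every determinant is a superkey — BCNF.
{A, D}: every determinant is a superkey — BCNF.
{A, B, E}: every determinant is a superkey — BCNF.
Within {A, B, C, F}: {B}⁺ ∩ {A, B, C, F} = {A, B}, not the whole set, so B --> A violates BCNF; decompose into {A, B} and {B, C, F}.
{A, B}: every determinant is a superkey — BCNF.
{B, C, F}: every determinant is a superkey — BCNF.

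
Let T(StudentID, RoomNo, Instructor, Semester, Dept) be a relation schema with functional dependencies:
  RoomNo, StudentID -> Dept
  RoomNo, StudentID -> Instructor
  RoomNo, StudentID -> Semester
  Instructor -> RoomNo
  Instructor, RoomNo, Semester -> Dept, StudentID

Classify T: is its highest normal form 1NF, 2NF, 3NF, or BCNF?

3NF

Candidate keys: {Instructor, Semester}, {Instructor, StudentID}, {RoomNo, StudentID}. Prime attributes: {Instructor, RoomNo, Semester, StudentID}.
For Instructor -> RoomNo we have {Instructor}⁺ = {Instructor, RoomNo}; {Instructor} is not a superkey, so BCNF fails.
But every attribute on its right side ({RoomNo}) is prime, and the same holds for every other non-superkey FD, so 3NF still holds.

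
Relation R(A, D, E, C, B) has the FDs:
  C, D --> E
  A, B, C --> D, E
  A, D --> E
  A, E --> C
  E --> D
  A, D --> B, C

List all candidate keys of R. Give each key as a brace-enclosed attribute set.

{A} never appears on the right of any FD, so every key must include it.
Closure of {A, D} is {A, B, C, D, E}, the whole schema; {A, D} is a candidate key.
Closure of {A, E} is {A, B, C, D, E}, the whole schema; {A, E} is a candidate key.
Closure of {A, B, C} is {A, B, C, D, E}, the whole schema; {A, B, C} is a candidate key.
These are minimal and exhaustive — every other superkey contains one of them.

{A, B, C}, {A, D}, {A, E}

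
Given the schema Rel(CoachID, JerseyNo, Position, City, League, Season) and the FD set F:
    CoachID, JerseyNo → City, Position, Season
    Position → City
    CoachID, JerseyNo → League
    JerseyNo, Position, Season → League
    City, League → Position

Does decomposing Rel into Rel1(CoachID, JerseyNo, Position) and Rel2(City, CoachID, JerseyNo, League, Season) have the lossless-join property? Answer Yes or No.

Common attributes: {CoachID, JerseyNo}; their closure is {City, CoachID, JerseyNo, League, Position, Season}.
Since Rel1 ⊆ {City, CoachID, JerseyNo, League, Position, Season}, the intersection is a superkey of Rel1; the decomposition is lossless.

Yes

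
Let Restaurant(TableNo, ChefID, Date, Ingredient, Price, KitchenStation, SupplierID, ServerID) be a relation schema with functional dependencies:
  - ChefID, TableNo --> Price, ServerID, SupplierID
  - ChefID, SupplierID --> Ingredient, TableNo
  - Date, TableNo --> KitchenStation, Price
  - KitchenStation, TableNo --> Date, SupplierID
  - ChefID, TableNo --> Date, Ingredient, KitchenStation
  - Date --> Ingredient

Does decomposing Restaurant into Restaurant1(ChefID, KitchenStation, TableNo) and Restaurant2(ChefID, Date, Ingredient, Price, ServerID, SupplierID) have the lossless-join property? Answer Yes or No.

Restaurant1 ∩ Restaurant2 = {ChefID}; its closure under F is {ChefID}.
Neither Restaurant1 nor Restaurant2 is contained in that closure, so the decomposition is lossy.

No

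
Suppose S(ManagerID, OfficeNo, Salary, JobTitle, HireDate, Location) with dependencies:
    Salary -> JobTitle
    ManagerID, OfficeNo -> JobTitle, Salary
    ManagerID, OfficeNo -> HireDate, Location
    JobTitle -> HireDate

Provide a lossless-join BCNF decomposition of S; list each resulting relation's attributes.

Candidate key of the original relation: {ManagerID, OfficeNo}.
Within {HireDate, JobTitle, Location, ManagerID, OfficeNo, Salary}: {Salary}⁺ ∩ {HireDate, JobTitle, Location, ManagerID, OfficeNo, Salary} = {HireDate, JobTitle, Salary}, not the whole set, so Salary -> HireDate, JobTitle violates BCNF; decompose into {HireDate, JobTitle, Salary} and {Location, ManagerID, OfficeNo, Salary}.
Within {HireDate, JobTitle, Salary}: {JobTitle}⁺ ∩ {HireDate, JobTitle, Salary} = {HireDate, JobTitle}, not the whole set, so JobTitle -> HireDate violates BCNF; decompose into {HireDate, JobTitle} and {JobTitle, Salary}.
{HireDate, JobTitle}: every determinant is a superkey — BCNF.
{JobTitle, Salary}: every determinant is a superkey — BCNF.
{Location, ManagerID, OfficeNo, Salary}: every determinant is a superkey — BCNF.

{HireDate, JobTitle}; {JobTitle, Salary}; {Location, ManagerID, OfficeNo, Salary}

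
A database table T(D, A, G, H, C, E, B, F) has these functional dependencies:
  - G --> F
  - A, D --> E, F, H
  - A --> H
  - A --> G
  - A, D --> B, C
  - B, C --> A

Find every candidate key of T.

Attributes never on any right-hand side: {D} — every candidate key must contain it.
{A, D} is a candidate key since {A, D}⁺ = {A, B, C, D, E, F, G, H} covers every attribute.
{B, C, D} is a candidate key since {B, C, D}⁺ = {A, B, C, D, E, F, G, H} covers every attribute.
No proper subset of any of these is a key, and no other minimal superkey exists.

{A, D}, {B, C, D}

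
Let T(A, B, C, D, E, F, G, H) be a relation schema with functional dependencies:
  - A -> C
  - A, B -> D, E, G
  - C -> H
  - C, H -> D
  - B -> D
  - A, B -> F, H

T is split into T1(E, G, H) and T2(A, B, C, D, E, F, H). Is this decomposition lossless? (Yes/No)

T1 ∩ T2 = {E, H}; its closure under F is {E, H}.
Neither T1 nor T2 is contained in that closure, so the decomposition is lossy.

No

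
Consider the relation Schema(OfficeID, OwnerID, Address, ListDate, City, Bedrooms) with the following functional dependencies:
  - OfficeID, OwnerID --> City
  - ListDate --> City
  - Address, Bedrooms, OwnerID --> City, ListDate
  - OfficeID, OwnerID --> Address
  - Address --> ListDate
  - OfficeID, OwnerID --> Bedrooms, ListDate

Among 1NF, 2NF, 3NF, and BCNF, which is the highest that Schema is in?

2NF

Candidate key: {OfficeID, OwnerID}. Prime attributes: {OfficeID, OwnerID}.
ListDate --> City: {ListDate}⁺ = {City, ListDate}, which is not all of the attributes, so the left side is not a superkey — BCNF is violated.
ListDate --> City has non-prime {City} on the right and a non-superkey on the left, so 3NF fails.
Checking every proper subset of each key, none determines a non-prime attribute — 2NF is satisfied.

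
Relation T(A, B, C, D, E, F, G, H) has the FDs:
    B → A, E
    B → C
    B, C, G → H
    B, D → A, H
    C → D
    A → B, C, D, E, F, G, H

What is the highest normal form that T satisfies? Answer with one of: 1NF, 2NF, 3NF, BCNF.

2NF

Candidate keys: {A}, {B}. Prime attributes: {A, B}.
C → D breaks BCNF: {C}⁺ = {C, D}, so {C} is not a superkey.
Because {D} is non-prime and the left side of C → D is not a superkey, the relation is not in 3NF.
Every candidate key is a single attribute, so no partial dependency is possible; 2NF holds.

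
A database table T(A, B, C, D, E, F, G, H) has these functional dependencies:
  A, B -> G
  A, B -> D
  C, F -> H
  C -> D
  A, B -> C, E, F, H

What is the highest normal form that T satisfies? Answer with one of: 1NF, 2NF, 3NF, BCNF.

Candidate key: {A, B}. Prime attributes: {A, B}.
C, F -> H: {C, F}⁺ = {C, D, F, H}, which is not all of the attributes, so the left side is not a superkey — BCNF is violated.
C, F -> H determines the non-prime attribute {H} from a non-superkey — 3NF is violated.
Checking every proper subset of each key, none determines a non-prime attribute — 2NF is satisfied.

2NF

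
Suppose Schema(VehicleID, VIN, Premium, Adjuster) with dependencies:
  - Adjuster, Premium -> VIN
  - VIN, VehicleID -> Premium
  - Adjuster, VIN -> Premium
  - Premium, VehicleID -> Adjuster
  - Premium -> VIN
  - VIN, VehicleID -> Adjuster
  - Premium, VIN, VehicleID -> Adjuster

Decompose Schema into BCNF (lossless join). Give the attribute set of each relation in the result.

Candidate keys of the original relation: {Premium, VehicleID}, {VIN, VehicleID}.
Within {Adjuster, Premium, VIN, VehicleID}: {Adjuster, Premium}⁺ ∩ {Adjuster, Premium, VIN, VehicleID} = {Adjuster, Premium, VIN}, not the whole set, so Adjuster, Premium -> VIN violates BCNF; decompose into {Adjuster, Premium, VIN} and {Adjuster, Premium, VehicleID}.
Within {Adjuster, Premium, VIN}: {Premium}⁺ ∩ {Adjuster, Premium, VIN} = {Premium, VIN}, not the whole set, so Premium -> VIN violates BCNF; decompose into {Premium, VIN} and {Adjuster, Premium}.
{Premium, VIN} has no BCNF violation.
{Adjuster, Premium} has no BCNF violation.
{Adjuster, Premium, VehicleID} has no BCNF violation.

{Adjuster, Premium, VehicleID}; {Premium, VIN}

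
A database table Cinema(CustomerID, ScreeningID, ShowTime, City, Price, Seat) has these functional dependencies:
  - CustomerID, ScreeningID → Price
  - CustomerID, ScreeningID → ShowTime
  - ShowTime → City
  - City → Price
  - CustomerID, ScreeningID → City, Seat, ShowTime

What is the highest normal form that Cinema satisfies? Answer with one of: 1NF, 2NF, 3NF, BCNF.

Candidate key: {CustomerID, ScreeningID}. Prime attributes: {CustomerID, ScreeningID}.
For ShowTime → City we have {ShowTime}⁺ = {City, Price, ShowTime}; {ShowTime} is not a superkey, so BCNF fails.
ShowTime → City determines the non-prime attribute {City} from a non-superkey — 3NF is violated.
Checking every proper subset of each key, none determines a non-prime attribute — 2NF is satisfied.

2NF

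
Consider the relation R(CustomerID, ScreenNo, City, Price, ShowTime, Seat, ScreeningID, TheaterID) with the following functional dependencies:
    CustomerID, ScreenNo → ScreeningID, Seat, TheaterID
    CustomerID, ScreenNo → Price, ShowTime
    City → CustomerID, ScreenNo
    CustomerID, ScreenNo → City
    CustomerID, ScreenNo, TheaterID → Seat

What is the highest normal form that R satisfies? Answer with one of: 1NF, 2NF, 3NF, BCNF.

BCNF

Candidate keys: {City}, {CustomerID, ScreenNo}. Prime attributes: {City, CustomerID, ScreenNo}.
The left-hand side of every FD is a superkey, so BCNF is satisfied.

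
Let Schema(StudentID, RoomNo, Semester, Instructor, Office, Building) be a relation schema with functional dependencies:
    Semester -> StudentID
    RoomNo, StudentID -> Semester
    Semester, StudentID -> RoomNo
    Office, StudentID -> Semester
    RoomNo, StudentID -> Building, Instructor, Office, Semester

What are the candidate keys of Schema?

{Office, StudentID}, {RoomNo, StudentID}, {Semester}

{Semester}⁺ = {Building, Instructor, Office, RoomNo, Semester, StudentID}, which is every attribute, so {Semester} is a candidate key.
{Office, StudentID}⁺ = {Building, Instructor, Office, RoomNo, Semester, StudentID}, which is every attribute, so {Office, StudentID} is a candidate key.
{RoomNo, StudentID}⁺ = {Building, Instructor, Office, RoomNo, Semester, StudentID}, which is every attribute, so {RoomNo, StudentID} is a candidate key.
No proper subset of any of these is a key, and no other minimal superkey exists.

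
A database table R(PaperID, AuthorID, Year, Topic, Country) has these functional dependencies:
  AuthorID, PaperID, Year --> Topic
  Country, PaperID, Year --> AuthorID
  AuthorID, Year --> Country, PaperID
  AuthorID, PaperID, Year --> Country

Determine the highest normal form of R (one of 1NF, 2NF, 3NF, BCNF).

Candidate keys: {AuthorID, Year}, {Country, PaperID, Year}. Prime attributes: {AuthorID, Country, PaperID, Year}.
Each dependency's left side is a superkey — BCNF holds.

BCNF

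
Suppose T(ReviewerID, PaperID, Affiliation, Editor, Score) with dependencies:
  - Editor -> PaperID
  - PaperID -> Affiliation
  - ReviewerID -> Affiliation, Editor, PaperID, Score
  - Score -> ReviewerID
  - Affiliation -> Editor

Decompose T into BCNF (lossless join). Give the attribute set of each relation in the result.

{Affiliation, Editor, PaperID}; {Editor, ReviewerID, Score}

Candidate keys of the original relation: {ReviewerID}, {Score}.
{Affiliation, Editor, PaperID, ReviewerID, Score}: {Editor} determines {Affiliation, Editor, PaperID} here but is not a superkey — split on Editor -> Affiliation, PaperID, giving {Affiliation, Editor, PaperID} and {Editor, ReviewerID, Score}.
{Affiliation, Editor, PaperID} has no BCNF violation.
{Editor, ReviewerID, Score} has no BCNF violation.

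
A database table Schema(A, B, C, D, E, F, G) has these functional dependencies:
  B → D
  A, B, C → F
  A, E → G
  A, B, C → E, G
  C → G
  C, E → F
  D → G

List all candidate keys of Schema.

{A, B, C}

No FD produces {A, B, C}, so they must be in every candidate key.
{A, B, C}⁺ = {A, B, C, D, E, F, G} — all of the relation — so {A, B, C} is a candidate key.
No smaller or unrelated set reaches every attribute, so there are no other keys.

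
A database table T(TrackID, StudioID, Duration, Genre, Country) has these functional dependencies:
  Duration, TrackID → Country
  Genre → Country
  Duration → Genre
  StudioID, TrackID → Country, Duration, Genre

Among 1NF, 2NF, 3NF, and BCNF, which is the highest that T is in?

Candidate key: {StudioID, TrackID}. Prime attributes: {StudioID, TrackID}.
Duration, TrackID → Country breaks BCNF: {Duration, TrackID}⁺ = {Country, Duration, Genre, TrackID}, so {Duration, TrackID} is not a superkey.
Duration, TrackID → Country determines the non-prime attribute {Country} from a non-superkey — 3NF is violated.
No proper subset of a key has a non-prime attribute in its closure, so there is no partial dependency; 2NF holds.

2NF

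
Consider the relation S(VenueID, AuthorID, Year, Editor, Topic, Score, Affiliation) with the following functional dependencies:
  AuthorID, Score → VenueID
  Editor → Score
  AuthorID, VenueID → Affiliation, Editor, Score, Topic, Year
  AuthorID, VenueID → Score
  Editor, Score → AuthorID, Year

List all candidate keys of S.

{AuthorID, Score}, {AuthorID, VenueID}, {Editor}

{Editor}⁺ = {Affiliation, AuthorID, Editor, Score, Topic, VenueID, Year} — all of the relation — so {Editor} is a candidate key.
{AuthorID, Score}⁺ = {Affiliation, AuthorID, Editor, Score, Topic, VenueID, Year} — all of the relation — so {AuthorID, Score} is a candidate key.
{AuthorID, VenueID}⁺ = {Affiliation, AuthorID, Editor, Score, Topic, VenueID, Year} — all of the relation — so {AuthorID, VenueID} is a candidate key.
No proper subset of any of these is a key, and no other minimal superkey exists.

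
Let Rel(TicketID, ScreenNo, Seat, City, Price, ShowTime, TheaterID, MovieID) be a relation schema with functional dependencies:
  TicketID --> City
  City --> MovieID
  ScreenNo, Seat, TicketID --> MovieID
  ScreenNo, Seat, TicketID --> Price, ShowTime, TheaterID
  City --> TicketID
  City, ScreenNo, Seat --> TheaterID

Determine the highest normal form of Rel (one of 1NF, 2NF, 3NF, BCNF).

1NF

Candidate keys: {City, ScreenNo, Seat}, {ScreenNo, Seat, TicketID}. Prime attributes: {City, ScreenNo, Seat, TicketID}.
TicketID --> City breaks BCNF: {TicketID}⁺ = {City, MovieID, TicketID}, so {TicketID} is not a superkey.
City --> MovieID determines the non-prime attribute {MovieID} from a non-superkey — 3NF is violated.
{City} is a proper subset of the key {City, ScreenNo, Seat}, and {City}⁺ contains the non-prime attribute {MovieID} — a partial dependency, so 2NF is violated.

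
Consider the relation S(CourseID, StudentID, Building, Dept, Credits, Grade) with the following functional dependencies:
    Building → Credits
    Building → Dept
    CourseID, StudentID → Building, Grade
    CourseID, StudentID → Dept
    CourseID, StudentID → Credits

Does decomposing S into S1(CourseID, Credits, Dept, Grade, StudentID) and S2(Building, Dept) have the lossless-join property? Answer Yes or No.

No

Common attributes: {Dept}; their closure is {Dept}.
S1 ⊄ {Dept} and S2 ⊄ {Dept}, so the split is lossy.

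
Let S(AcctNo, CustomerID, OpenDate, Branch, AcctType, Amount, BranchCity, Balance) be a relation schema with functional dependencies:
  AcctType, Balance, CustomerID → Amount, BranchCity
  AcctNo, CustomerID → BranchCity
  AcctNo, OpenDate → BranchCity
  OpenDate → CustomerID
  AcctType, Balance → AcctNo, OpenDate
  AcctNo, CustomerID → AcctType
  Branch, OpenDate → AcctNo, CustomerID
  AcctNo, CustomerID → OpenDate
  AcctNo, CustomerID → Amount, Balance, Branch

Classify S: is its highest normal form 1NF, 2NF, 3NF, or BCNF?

3NF

Candidate keys: {AcctNo, CustomerID}, {AcctNo, OpenDate}, {AcctType, Balance}, {Branch, OpenDate}. Prime attributes: {AcctNo, AcctType, Balance, Branch, CustomerID, OpenDate}.
OpenDate → CustomerID breaks BCNF: {OpenDate}⁺ = {CustomerID, OpenDate}, so {OpenDate} is not a superkey.
Since {CustomerID} ⊆ prime attributes and every other non-superkey FD also has a prime right side, the schema is in 3NF.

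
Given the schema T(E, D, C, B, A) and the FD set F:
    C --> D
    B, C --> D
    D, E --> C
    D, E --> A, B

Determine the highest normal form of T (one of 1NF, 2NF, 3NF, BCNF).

3NF

Candidate keys: {C, E}, {D, E}. Prime attributes: {C, D, E}.
C --> D breaks BCNF: {C}⁺ = {C, D}, so {C} is not a superkey.
But every attribute on its right side ({D}) is prime, and the same holds for every other non-superkey FD, so 3NF still holds.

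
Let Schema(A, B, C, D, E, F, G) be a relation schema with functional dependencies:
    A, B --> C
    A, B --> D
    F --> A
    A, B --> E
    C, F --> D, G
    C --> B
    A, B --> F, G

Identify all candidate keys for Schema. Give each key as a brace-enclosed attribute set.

{A, B}, {A, C}, {B, F}, {C, F}

{A, B}⁺ = {A, B, C, D, E, F, G}, which is every attribute, so {A, B} is a candidate key.
{A, C}⁺ = {A, B, C, D, E, F, G}, which is every attribute, so {A, C} is a candidate key.
{B, F}⁺ = {A, B, C, D, E, F, G}, which is every attribute, so {B, F} is a candidate key.
{C, F}⁺ = {A, B, C, D, E, F, G}, which is every attribute, so {C, F} is a candidate key.
These are minimal and exhaustive — every other superkey contains one of them.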